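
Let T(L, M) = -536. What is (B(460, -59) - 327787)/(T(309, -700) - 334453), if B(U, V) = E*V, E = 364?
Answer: 38807/37221 ≈ 1.0426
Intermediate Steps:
B(U, V) = 364*V
(B(460, -59) - 327787)/(T(309, -700) - 334453) = (364*(-59) - 327787)/(-536 - 334453) = (-21476 - 327787)/(-334989) = -349263*(-1/334989) = 38807/37221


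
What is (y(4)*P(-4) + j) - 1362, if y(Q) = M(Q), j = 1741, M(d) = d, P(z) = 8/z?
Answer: 371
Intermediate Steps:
y(Q) = Q
(y(4)*P(-4) + j) - 1362 = (4*(8/(-4)) + 1741) - 1362 = (4*(8*(-¼)) + 1741) - 1362 = (4*(-2) + 1741) - 1362 = (-8 + 1741) - 1362 = 1733 - 1362 = 371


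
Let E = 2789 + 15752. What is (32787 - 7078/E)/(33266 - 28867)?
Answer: 607896689/81561859 ≈ 7.4532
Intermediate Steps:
E = 18541
(32787 - 7078/E)/(33266 - 28867) = (32787 - 7078/18541)/(33266 - 28867) = (32787 - 7078*1/18541)/4399 = (32787 - 7078/18541)*(1/4399) = (607896689/18541)*(1/4399) = 607896689/81561859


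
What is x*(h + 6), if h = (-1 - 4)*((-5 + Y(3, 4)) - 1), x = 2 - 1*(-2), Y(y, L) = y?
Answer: 84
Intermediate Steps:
x = 4 (x = 2 + 2 = 4)
h = 15 (h = (-1 - 4)*((-5 + 3) - 1) = -5*(-2 - 1) = -5*(-3) = 15)
x*(h + 6) = 4*(15 + 6) = 4*21 = 84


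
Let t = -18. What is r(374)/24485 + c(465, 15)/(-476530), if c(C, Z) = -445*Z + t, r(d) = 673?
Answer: 96916559/2333567410 ≈ 0.041532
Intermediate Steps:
c(C, Z) = -18 - 445*Z (c(C, Z) = -445*Z - 18 = -18 - 445*Z)
r(374)/24485 + c(465, 15)/(-476530) = 673/24485 + (-18 - 445*15)/(-476530) = 673*(1/24485) + (-18 - 6675)*(-1/476530) = 673/24485 - 6693*(-1/476530) = 673/24485 + 6693/476530 = 96916559/2333567410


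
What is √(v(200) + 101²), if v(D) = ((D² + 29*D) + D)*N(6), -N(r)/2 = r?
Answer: I*√541799 ≈ 736.07*I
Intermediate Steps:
N(r) = -2*r
v(D) = -360*D - 12*D² (v(D) = ((D² + 29*D) + D)*(-2*6) = (D² + 30*D)*(-12) = -360*D - 12*D²)
√(v(200) + 101²) = √(-12*200*(30 + 200) + 101²) = √(-12*200*230 + 10201) = √(-552000 + 10201) = √(-541799) = I*√541799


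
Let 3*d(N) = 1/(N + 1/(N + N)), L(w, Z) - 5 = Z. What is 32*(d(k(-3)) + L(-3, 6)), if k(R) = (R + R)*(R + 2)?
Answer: 25824/73 ≈ 353.75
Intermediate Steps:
L(w, Z) = 5 + Z
k(R) = 2*R*(2 + R) (k(R) = (2*R)*(2 + R) = 2*R*(2 + R))
d(N) = 1/(3*(N + 1/(2*N))) (d(N) = 1/(3*(N + 1/(N + N))) = 1/(3*(N + 1/(2*N))))
32*(d(k(-3)) + L(-3, 6)) = 32*(2*(2*(-3)*(2 - 3))/(3*(1 + 2*(2*(-3)*(2 - 3))²)) + (5 + 6)) = 32*(2*(2*(-3)*(-1))/(3*(1 + 2*(2*(-3)*(-1))²)) + 11) = 32*((⅔)*6/(1 + 2*6²) + 11) = 32*((⅔)*6/(1 + 2*36) + 11) = 32*((⅔)*6/(1 + 72) + 11) = 32*((⅔)*6/73 + 11) = 32*((⅔)*6*(1/73) + 11) = 32*(4/73 + 11) = 32*(807/73) = 25824/73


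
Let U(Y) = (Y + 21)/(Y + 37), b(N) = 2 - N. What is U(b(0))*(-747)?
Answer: -5727/13 ≈ -440.54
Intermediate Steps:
U(Y) = (21 + Y)/(37 + Y)
U(b(0))*(-747) = ((21 + (2 - 1*0))/(37 + (2 - 1*0)))*(-747) = ((21 + (2 + 0))/(37 + (2 + 0)))*(-747) = ((21 + 2)/(37 + 2))*(-747) = (23/39)*(-747) = -5727/13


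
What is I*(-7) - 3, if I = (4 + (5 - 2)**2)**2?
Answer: -1186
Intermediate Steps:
I = 169 (I = (4 + 3**2)**2 = (4 + 9)**2 = 13**2 = 169)
I*(-7) - 3 = 169*(-7) - 3 = -1183 - 3 = -1186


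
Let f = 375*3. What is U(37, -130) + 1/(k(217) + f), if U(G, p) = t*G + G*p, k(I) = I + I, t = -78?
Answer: -11998063/1559 ≈ -7696.0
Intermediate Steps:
k(I) = 2*I
f = 1125
U(G, p) = -78*G + G*p
U(37, -130) + 1/(k(217) + f) = 37*(-78 - 130) + 1/(2*217 + 1125) = 37*(-208) + 1/(434 + 1125) = -7696 + 1/1559 = -11998063/1559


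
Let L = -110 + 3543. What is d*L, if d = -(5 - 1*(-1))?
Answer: -20598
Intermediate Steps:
d = -6 (d = -(5 + 1) = -1*6 = -6)
L = 3433
d*L = -6*3433 = -20598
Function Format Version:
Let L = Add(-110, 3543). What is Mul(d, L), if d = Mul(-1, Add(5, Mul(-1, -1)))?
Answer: -20598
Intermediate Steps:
d = -6 (d = Mul(-1, Add(5, 1)) = Mul(-1, 6) = -6)
L = 3433
Mul(d, L) = Mul(-6, 3433) = -20598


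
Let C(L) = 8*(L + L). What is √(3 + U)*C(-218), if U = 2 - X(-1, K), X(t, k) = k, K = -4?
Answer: -10464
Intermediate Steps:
U = 6 (U = 2 - 1*(-4) = 2 + 4 = 6)
C(L) = 16*L (C(L) = 8*(2*L) = 16*L)
√(3 + U)*C(-218) = √(3 + 6)*(16*(-218)) = √9*(-3488) = 3*(-3488) = -10464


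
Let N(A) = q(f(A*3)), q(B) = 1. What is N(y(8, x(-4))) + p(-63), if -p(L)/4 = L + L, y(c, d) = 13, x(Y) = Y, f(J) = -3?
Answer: 505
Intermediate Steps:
N(A) = 1
p(L) = -8*L (p(L) = -4*(L + L) = -8*L)
N(y(8, x(-4))) + p(-63) = 1 - 8*(-63) = 1 + 504 = 505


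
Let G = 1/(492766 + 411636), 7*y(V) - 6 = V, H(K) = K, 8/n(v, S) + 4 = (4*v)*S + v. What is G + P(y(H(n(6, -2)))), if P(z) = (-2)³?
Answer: -7235215/904402 ≈ -8.0000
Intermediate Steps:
n(v, S) = 8/(-4 + v + 4*S*v) (n(v, S) = 8/(-4 + ((4*v)*S + v)) = 8/(-4 + (4*S*v + v)) = 8/(-4 + (v + 4*S*v)) = 8/(-4 + v + 4*S*v))
y(V) = 6/7 + V/7
G = 1/904402 ≈ 1.1057e-6
P(z) = -8
G + P(y(H(n(6, -2)))) = 1/904402 - 8 = -7235215/904402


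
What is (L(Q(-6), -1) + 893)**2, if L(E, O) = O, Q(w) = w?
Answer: 795664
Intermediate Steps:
(L(Q(-6), -1) + 893)**2 = (-1 + 893)**2 = 892**2 = 795664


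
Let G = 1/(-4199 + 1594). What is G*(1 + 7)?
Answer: -8/2605 ≈ -0.0030710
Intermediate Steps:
G = -1/2605 (G = 1/(-2605) = -1/2605 ≈ -0.00038388)
G*(1 + 7) = -(1 + 7)/2605 = -1/2605*8 = -8/2605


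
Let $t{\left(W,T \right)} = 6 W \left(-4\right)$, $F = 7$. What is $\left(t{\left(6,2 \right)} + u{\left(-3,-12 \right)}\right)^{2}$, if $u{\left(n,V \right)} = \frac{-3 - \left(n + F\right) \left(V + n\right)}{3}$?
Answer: $15625$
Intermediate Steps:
$t{\left(W,T \right)} = - 24 W$
$u{\left(n,V \right)} = -1 - \frac{\left(7 + n\right) \left(V + n\right)}{3}$ ($u{\left(n,V \right)} = \frac{-3 - \left(n + 7\right) \left(V + n\right)}{3} = \left(-3 - \left(7 + n\right) \left(V + n\right)\right) \frac{1}{3} = -1 - \frac{\left(7 + n\right) \left(V + n\right)}{3}$)
$\left(t{\left(6,2 \right)} + u{\left(-3,-12 \right)}\right)^{2} = \left(\left(-24\right) 6 - \left(-34 + 3 + 12\right)\right)^{2} = \left(-144 - -19\right)^{2} = \left(-144 + 19\right)^{2} = \left(-125\right)^{2} = 15625$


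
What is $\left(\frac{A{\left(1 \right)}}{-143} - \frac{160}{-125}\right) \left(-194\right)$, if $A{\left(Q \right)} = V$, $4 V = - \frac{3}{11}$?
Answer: $- \frac{19537643}{78650} \approx -248.41$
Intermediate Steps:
$V = - \frac{3}{44}$ ($V = \frac{\left(-3\right) \frac{1}{11}}{4} = \frac{1}{4} \left(- \frac{3}{11}\right) = - \frac{3}{44} \approx -0.068182$)
$A{\left(Q \right)} = - \frac{3}{44}$
$\left(\frac{A{\left(1 \right)}}{-143} - \frac{160}{-125}\right) \left(-194\right) = \left(- \frac{3}{44 \left(-143\right)} - \frac{160}{-125}\right) \left(-194\right) = \left(\left(- \frac{3}{44}\right) \left(- \frac{1}{143}\right) - - \frac{32}{25}\right) \left(-194\right) = \left(\frac{3}{6292} + \frac{32}{25}\right) \left(-194\right) = \frac{201419}{157300} \left(-194\right) = - \frac{19537643}{78650}$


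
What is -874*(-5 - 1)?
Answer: 5244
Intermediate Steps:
-874*(-5 - 1) = -874*(-6) = 5244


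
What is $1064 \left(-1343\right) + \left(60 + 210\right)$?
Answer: $-1428682$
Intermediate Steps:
$1064 \left(-1343\right) + \left(60 + 210\right) = -1428952 + 270 = -1428682$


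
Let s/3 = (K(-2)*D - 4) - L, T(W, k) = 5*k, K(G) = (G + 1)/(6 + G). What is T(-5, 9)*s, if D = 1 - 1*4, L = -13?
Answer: 5265/4 ≈ 1316.3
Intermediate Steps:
D = -3 (D = 1 - 4 = -3)
K(G) = (1 + G)/(6 + G)
s = 117/4 (s = 3*((((1 - 2)/(6 - 2))*(-3) - 4) - 1*(-13)) = 3*(((-1/4)*(-3) - 4) + 13) = 3*((((1/4)*(-1))*(-3) - 4) + 13) = 3*((-1/4*(-3) - 4) + 13) = 3*((3/4 - 4) + 13) = 3*(-13/4 + 13) = 3*(39/4) = 117/4 ≈ 29.250)
T(-5, 9)*s = (5*9)*(117/4) = 45*(117/4) = 5265/4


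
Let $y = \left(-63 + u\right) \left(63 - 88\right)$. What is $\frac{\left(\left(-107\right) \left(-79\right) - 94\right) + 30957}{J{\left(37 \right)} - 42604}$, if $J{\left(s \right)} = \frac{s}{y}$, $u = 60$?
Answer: $- \frac{2948700}{3195263} \approx -0.92283$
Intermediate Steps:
$y = 75$ ($y = \left(-63 + 60\right) \left(63 - 88\right) = \left(-3\right) \left(-25\right) = 75$)
$J{\left(s \right)} = \frac{s}{75}$
$\frac{\left(\left(-107\right) \left(-79\right) - 94\right) + 30957}{J{\left(37 \right)} - 42604} = \frac{\left(\left(-107\right) \left(-79\right) - 94\right) + 30957}{\frac{1}{75} \cdot 37 - 42604} = \frac{\left(8453 - 94\right) + 30957}{\frac{37}{75} - 42604} = \frac{8359 + 30957}{- \frac{3195263}{75}} = 39316 \left(- \frac{75}{3195263}\right) = - \frac{2948700}{3195263}$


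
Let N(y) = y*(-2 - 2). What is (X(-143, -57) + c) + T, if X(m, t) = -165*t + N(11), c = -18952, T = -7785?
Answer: -17376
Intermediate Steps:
N(y) = -4*y (N(y) = y*(-4) = -4*y)
X(m, t) = -44 - 165*t (X(m, t) = -165*t - 4*11 = -165*t - 44 = -44 - 165*t)
(X(-143, -57) + c) + T = ((-44 - 165*(-57)) - 18952) - 7785 = ((-44 + 9405) - 18952) - 7785 = (9361 - 18952) - 7785 = -9591 - 7785 = -17376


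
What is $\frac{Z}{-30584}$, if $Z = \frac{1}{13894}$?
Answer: $- \frac{1}{424934096} \approx -2.3533 \cdot 10^{-9}$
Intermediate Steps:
$Z = \frac{1}{13894} \approx 7.1974 \cdot 10^{-5}$
$\frac{Z}{-30584} = \frac{1}{13894 \left(-30584\right)} = \frac{1}{13894} \left(- \frac{1}{30584}\right) = - \frac{1}{424934096}$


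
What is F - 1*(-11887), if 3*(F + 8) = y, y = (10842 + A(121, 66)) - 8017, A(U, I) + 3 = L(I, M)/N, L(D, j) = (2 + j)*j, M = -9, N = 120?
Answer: 1538381/120 ≈ 12820.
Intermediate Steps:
L(D, j) = j*(2 + j)
A(U, I) = -99/40 (A(U, I) = -3 - 9*(2 - 9)/120 = -3 - 9*(-7)*(1/120) = -3 + 63*(1/120) = -3 + 21/40 = -99/40)
y = 112901/40 (y = (10842 - 99/40) - 8017 = 433581/40 - 8017 = 112901/40 ≈ 2822.5)
F = 111941/120 (F = -8 + (1/3)*(112901/40) = -8 + 112901/120 = 111941/120 ≈ 932.84)
F - 1*(-11887) = 111941/120 - 1*(-11887) = 111941/120 + 11887 = 1538381/120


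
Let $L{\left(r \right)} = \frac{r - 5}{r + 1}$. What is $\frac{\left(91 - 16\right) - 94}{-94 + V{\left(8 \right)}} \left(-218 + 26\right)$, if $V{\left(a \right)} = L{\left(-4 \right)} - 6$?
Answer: $- \frac{3648}{97} \approx -37.608$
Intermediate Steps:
$L{\left(r \right)} = \frac{-5 + r}{1 + r}$
$V{\left(a \right)} = -3$ ($V{\left(a \right)} = \frac{-5 - 4}{1 - 4} - 6 = \frac{1}{-3} \left(-9\right) - 6 = \left(- \frac{1}{3}\right) \left(-9\right) - 6 = 3 - 6 = -3$)
$\frac{\left(91 - 16\right) - 94}{-94 + V{\left(8 \right)}} \left(-218 + 26\right) = \frac{\left(91 - 16\right) - 94}{-94 - 3} \left(-218 + 26\right) = \frac{75 - 94}{-97} \left(-192\right) = \left(-19\right) \left(- \frac{1}{97}\right) \left(-192\right) = \frac{19}{97} \left(-192\right) = - \frac{3648}{97}$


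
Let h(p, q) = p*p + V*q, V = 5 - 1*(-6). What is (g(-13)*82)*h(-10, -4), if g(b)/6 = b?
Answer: -358176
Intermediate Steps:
V = 11 (V = 5 + 6 = 11)
g(b) = 6*b
h(p, q) = p² + 11*q (h(p, q) = p*p + 11*q = p² + 11*q)
(g(-13)*82)*h(-10, -4) = ((6*(-13))*82)*((-10)² + 11*(-4)) = (-78*82)*(100 - 44) = -6396*56 = -358176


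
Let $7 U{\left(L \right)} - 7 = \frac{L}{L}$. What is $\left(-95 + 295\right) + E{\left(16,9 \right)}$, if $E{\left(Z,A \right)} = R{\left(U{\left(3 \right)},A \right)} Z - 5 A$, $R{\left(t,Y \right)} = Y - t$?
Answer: $\frac{1965}{7} \approx 280.71$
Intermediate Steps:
$U{\left(L \right)} = \frac{8}{7}$ ($U{\left(L \right)} = 1 + \frac{L \frac{1}{L}}{7} = 1 + \frac{1}{7} \cdot 1 = 1 + \frac{1}{7} = \frac{8}{7}$)
$E{\left(Z,A \right)} = - 5 A + Z \left(- \frac{8}{7} + A\right)$ ($E{\left(Z,A \right)} = \left(A - \frac{8}{7}\right) Z - 5 A = \left(- \frac{8}{7} + A\right) Z - 5 A = Z \left(- \frac{8}{7} + A\right) - 5 A = - 5 A + Z \left(- \frac{8}{7} + A\right)$)
$\left(-95 + 295\right) + E{\left(16,9 \right)} = \left(-95 + 295\right) + \left(\left(-5\right) 9 + \frac{1}{7} \cdot 16 \left(-8 + 7 \cdot 9\right)\right) = 200 - \left(45 - \frac{16 \left(-8 + 63\right)}{7}\right) = 200 - \left(45 - \frac{880}{7}\right) = 200 + \left(-45 + \frac{880}{7}\right) = 200 + \frac{565}{7} = \frac{1965}{7}$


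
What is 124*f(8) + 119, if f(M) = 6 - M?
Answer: -129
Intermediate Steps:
124*f(8) + 119 = 124*(6 - 1*8) + 119 = 124*(6 - 8) + 119 = 124*(-2) + 119 = -248 + 119 = -129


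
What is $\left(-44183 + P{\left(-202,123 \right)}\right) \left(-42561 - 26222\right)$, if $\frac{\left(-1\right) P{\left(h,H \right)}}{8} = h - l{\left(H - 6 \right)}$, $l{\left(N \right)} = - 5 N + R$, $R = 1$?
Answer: $3249240137$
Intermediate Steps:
$l{\left(N \right)} = 1 - 5 N$ ($l{\left(N \right)} = - 5 N + 1 = 1 - 5 N$)
$P{\left(h,H \right)} = 248 - 40 H - 8 h$ ($P{\left(h,H \right)} = - 8 \left(h - \left(1 - 5 \left(H - 6\right)\right)\right) = - 8 \left(h - \left(1 - 5 \left(-6 + H\right)\right)\right) = - 8 \left(h - \left(1 - \left(-30 + 5 H\right)\right)\right) = - 8 \left(h - \left(31 - 5 H\right)\right) = - 8 \left(h + \left(-31 + 5 H\right)\right) = - 8 \left(-31 + h + 5 H\right) = 248 - 40 H - 8 h$)
$\left(-44183 + P{\left(-202,123 \right)}\right) \left(-42561 - 26222\right) = \left(-44183 - 3056\right) \left(-42561 - 26222\right) = \left(-44183 + \left(248 - 4920 + 1616\right)\right) \left(-68783\right) = \left(-44183 - 3056\right) \left(-68783\right) = \left(-47239\right) \left(-68783\right) = 3249240137$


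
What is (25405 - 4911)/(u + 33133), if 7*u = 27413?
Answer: 71729/129672 ≈ 0.55316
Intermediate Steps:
u = 27413/7 (u = (1/7)*27413 = 27413/7 ≈ 3916.1)
(25405 - 4911)/(u + 33133) = (25405 - 4911)/(27413/7 + 33133) = 20494/(259344/7) = 20494*(7/259344) = 71729/129672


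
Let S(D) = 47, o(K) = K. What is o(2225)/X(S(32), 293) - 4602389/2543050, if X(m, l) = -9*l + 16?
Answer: -17721147819/6665334050 ≈ -2.6587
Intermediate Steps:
X(m, l) = 16 - 9*l
o(2225)/X(S(32), 293) - 4602389/2543050 = 2225/(16 - 9*293) - 4602389/2543050 = 2225/(16 - 2637) - 4602389*1/2543050 = 2225/(-2621) - 4602389/2543050 = 2225*(-1/2621) - 4602389/2543050 = -2225/2621 - 4602389/2543050 = -17721147819/6665334050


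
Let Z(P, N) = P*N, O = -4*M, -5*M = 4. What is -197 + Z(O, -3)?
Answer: -1033/5 ≈ -206.60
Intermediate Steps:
M = -⅘ (M = -⅕*4 = -⅘ ≈ -0.80000)
O = 16/5 (O = -4*(-⅘) = 16/5 ≈ 3.2000)
Z(P, N) = N*P
-197 + Z(O, -3) = -197 - 3*16/5 = -197 - 48/5 = -1033/5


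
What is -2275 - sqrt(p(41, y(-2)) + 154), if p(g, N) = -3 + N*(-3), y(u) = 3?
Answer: -2275 - sqrt(142) ≈ -2286.9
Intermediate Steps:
p(g, N) = -3 - 3*N
-2275 - sqrt(p(41, y(-2)) + 154) = -2275 - sqrt((-3 - 3*3) + 154) = -2275 - sqrt((-3 - 9) + 154) = -2275 - sqrt(-12 + 154) = -2275 - sqrt(142)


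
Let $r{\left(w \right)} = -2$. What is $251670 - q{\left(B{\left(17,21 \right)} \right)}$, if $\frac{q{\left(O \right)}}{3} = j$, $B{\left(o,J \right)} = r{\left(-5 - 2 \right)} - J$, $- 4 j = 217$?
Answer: $\frac{1007331}{4} \approx 2.5183 \cdot 10^{5}$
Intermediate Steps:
$j = - \frac{217}{4}$ ($j = \left(- \frac{1}{4}\right) 217 = - \frac{217}{4} \approx -54.25$)
$B{\left(o,J \right)} = -2 - J$
$q{\left(O \right)} = - \frac{651}{4}$ ($q{\left(O \right)} = 3 \left(- \frac{217}{4}\right) = - \frac{651}{4}$)
$251670 - q{\left(B{\left(17,21 \right)} \right)} = 251670 - - \frac{651}{4} = 251670 + \frac{651}{4} = \frac{1007331}{4}$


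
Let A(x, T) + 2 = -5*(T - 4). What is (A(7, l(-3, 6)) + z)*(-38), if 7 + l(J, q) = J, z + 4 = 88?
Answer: -5776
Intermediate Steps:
z = 84 (z = -4 + 88 = 84)
l(J, q) = -7 + J
A(x, T) = 18 - 5*T (A(x, T) = -2 - 5*(T - 4) = -2 - 5*(-4 + T) = -2 + (20 - 5*T) = 18 - 5*T)
(A(7, l(-3, 6)) + z)*(-38) = ((18 - 5*(-7 - 3)) + 84)*(-38) = ((18 - 5*(-10)) + 84)*(-38) = ((18 + 50) + 84)*(-38) = (68 + 84)*(-38) = 152*(-38) = -5776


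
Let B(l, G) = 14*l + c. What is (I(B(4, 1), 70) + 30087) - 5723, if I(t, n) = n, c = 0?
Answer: 24434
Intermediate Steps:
B(l, G) = 14*l (B(l, G) = 14*l + 0 = 14*l)
(I(B(4, 1), 70) + 30087) - 5723 = (70 + 30087) - 5723 = 30157 - 5723 = 24434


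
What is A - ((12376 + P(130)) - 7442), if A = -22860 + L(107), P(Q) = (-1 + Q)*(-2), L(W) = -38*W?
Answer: -31602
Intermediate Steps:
P(Q) = 2 - 2*Q
A = -26926 (A = -22860 - 38*107 = -22860 - 4066 = -26926)
A - ((12376 + P(130)) - 7442) = -26926 - ((12376 + (2 - 2*130)) - 7442) = -26926 - ((12376 + (2 - 260)) - 7442) = -26926 - ((12376 - 258) - 7442) = -26926 - (12118 - 7442) = -26926 - 1*4676 = -26926 - 4676 = -31602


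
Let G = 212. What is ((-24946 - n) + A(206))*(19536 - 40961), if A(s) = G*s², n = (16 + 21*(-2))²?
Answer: -192199604250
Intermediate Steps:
n = 676 (n = (16 - 42)² = (-26)² = 676)
A(s) = 212*s²
((-24946 - n) + A(206))*(19536 - 40961) = ((-24946 - 1*676) + 212*206²)*(19536 - 40961) = ((-24946 - 676) + 212*42436)*(-21425) = (-25622 + 8996432)*(-21425) = 8970810*(-21425) = -192199604250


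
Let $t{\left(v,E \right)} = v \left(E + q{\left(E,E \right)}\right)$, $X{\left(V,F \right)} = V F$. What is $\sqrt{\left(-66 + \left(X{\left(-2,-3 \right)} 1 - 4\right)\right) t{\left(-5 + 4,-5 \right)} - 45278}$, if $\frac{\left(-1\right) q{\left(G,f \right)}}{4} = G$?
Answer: $i \sqrt{44318} \approx 210.52 i$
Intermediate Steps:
$X{\left(V,F \right)} = F V$
$q{\left(G,f \right)} = - 4 G$
$t{\left(v,E \right)} = - 3 E v$ ($t{\left(v,E \right)} = v \left(E - 4 E\right) = v \left(- 3 E\right) = - 3 E v$)
$\sqrt{\left(-66 + \left(X{\left(-2,-3 \right)} 1 - 4\right)\right) t{\left(-5 + 4,-5 \right)} - 45278} = \sqrt{\left(-66 - \left(4 - \left(-3\right) \left(-2\right) 1\right)\right) \left(\left(-3\right) \left(-5\right) \left(-5 + 4\right)\right) - 45278} = \sqrt{\left(-66 + \left(6 \cdot 1 - 4\right)\right) \left(\left(-3\right) \left(-5\right) \left(-1\right)\right) - 45278} = \sqrt{\left(-66 + \left(6 - 4\right)\right) \left(-15\right) - 45278} = \sqrt{\left(-66 + 2\right) \left(-15\right) - 45278} = \sqrt{\left(-64\right) \left(-15\right) - 45278} = \sqrt{960 - 45278} = \sqrt{-44318} = i \sqrt{44318}$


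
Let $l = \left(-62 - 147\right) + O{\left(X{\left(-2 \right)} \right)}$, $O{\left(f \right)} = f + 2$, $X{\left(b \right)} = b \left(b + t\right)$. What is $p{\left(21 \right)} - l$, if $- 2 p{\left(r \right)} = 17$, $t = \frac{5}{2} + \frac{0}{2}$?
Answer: $\frac{399}{2} \approx 199.5$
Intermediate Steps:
$t = \frac{5}{2}$ ($t = 5 \cdot \frac{1}{2} + 0 \cdot \frac{1}{2} = \frac{5}{2} + 0 = \frac{5}{2} \approx 2.5$)
$p{\left(r \right)} = - \frac{17}{2}$ ($p{\left(r \right)} = \left(- \frac{1}{2}\right) 17 = - \frac{17}{2}$)
$X{\left(b \right)} = b \left(\frac{5}{2} + b\right)$ ($X{\left(b \right)} = b \left(b + \frac{5}{2}\right) = b \left(\frac{5}{2} + b\right)$)
$O{\left(f \right)} = 2 + f$
$l = -208$ ($l = \left(-62 - 147\right) + \left(2 + \frac{1}{2} \left(-2\right) \left(5 + 2 \left(-2\right)\right)\right) = -209 + \left(2 + \frac{1}{2} \left(-2\right) \left(5 - 4\right)\right) = -209 + \left(2 + \frac{1}{2} \left(-2\right) 1\right) = -209 + \left(2 - 1\right) = -209 + 1 = -208$)
$p{\left(21 \right)} - l = - \frac{17}{2} - -208 = - \frac{17}{2} + 208 = \frac{399}{2}$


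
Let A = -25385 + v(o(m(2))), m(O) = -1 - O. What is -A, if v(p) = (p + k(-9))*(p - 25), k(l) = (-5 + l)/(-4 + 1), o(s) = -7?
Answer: 75931/3 ≈ 25310.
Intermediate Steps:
k(l) = 5/3 - l/3 (k(l) = (-5 + l)/(-3) = (-5 + l)*(-1/3) = 5/3 - l/3)
v(p) = (-25 + p)*(14/3 + p) (v(p) = (p + (5/3 - 1/3*(-9)))*(p - 25) = (p + (5/3 + 3))*(-25 + p) = (p + 14/3)*(-25 + p) = (14/3 + p)*(-25 + p) = (-25 + p)*(14/3 + p))
A = -75931/3 (A = -25385 + (-350/3 + (-7)**2 - 61/3*(-7)) = -25385 + (-350/3 + 49 + 427/3) = -25385 + 224/3 = -75931/3 ≈ -25310.)
-A = -1*(-75931/3) = 75931/3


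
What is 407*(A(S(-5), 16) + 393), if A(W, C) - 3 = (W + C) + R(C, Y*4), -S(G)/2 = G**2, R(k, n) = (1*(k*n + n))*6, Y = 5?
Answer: 977614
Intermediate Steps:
R(k, n) = 6*n + 6*k*n (R(k, n) = (1*(n + k*n))*6 = (n + k*n)*6 = 6*n + 6*k*n)
S(G) = -2*G**2
A(W, C) = 123 + W + 121*C (A(W, C) = 3 + ((W + C) + 6*(5*4)*(1 + C)) = 3 + ((C + W) + 6*20*(1 + C)) = 3 + ((C + W) + (120 + 120*C)) = 3 + (120 + W + 121*C) = 123 + W + 121*C)
407*(A(S(-5), 16) + 393) = 407*((123 - 2*(-5)**2 + 121*16) + 393) = 407*((123 - 2*25 + 1936) + 393) = 407*((123 - 50 + 1936) + 393) = 407*(2009 + 393) = 407*2402 = 977614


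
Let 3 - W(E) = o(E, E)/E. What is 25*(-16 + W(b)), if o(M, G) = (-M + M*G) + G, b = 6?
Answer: -475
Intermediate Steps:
o(M, G) = G - M + G*M (o(M, G) = (-M + G*M) + G = G - M + G*M)
W(E) = 3 - E (W(E) = 3 - (E - E + E*E)/E = 3 - (E - E + E²)/E = 3 - E²/E = 3 - E)
25*(-16 + W(b)) = 25*(-16 + (3 - 1*6)) = 25*(-16 + (3 - 6)) = 25*(-16 - 3) = 25*(-19) = -475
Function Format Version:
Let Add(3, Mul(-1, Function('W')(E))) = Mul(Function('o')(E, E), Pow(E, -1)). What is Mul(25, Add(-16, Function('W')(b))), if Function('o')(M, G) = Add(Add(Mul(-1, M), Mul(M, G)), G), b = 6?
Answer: -475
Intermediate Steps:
Function('o')(M, G) = Add(G, Mul(-1, M), Mul(G, M)) (Function('o')(M, G) = Add(Add(Mul(-1, M), Mul(G, M)), G) = Add(G, Mul(-1, M), Mul(G, M)))
Function('W')(E) = Add(3, Mul(-1, E)) (Function('W')(E) = Add(3, Mul(-1, Mul(Add(E, Mul(-1, E), Mul(E, E)), Pow(E, -1)))) = Add(3, Mul(-1, Mul(Add(E, Mul(-1, E), Pow(E, 2)), Pow(E, -1)))) = Add(3, Mul(-1, Mul(Pow(E, 2), Pow(E, -1)))) = Add(3, Mul(-1, E)))
Mul(25, Add(-16, Function('W')(b))) = Mul(25, Add(-16, Add(3, Mul(-1, 6)))) = Mul(25, Add(-16, Add(3, -6))) = Mul(25, Add(-16, -3)) = Mul(25, -19) = -475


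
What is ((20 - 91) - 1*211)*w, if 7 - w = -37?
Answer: -12408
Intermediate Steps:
w = 44 (w = 7 - 1*(-37) = 7 + 37 = 44)
((20 - 91) - 1*211)*w = ((20 - 91) - 1*211)*44 = (-71 - 211)*44 = -282*44 = -12408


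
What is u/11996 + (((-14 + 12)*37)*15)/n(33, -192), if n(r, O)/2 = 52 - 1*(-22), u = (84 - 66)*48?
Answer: -44553/5998 ≈ -7.4280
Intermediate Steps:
u = 864 (u = 18*48 = 864)
n(r, O) = 148 (n(r, O) = 2*(52 - 1*(-22)) = 2*(52 + 22) = 2*74 = 148)
u/11996 + (((-14 + 12)*37)*15)/n(33, -192) = 864/11996 + (((-14 + 12)*37)*15)/148 = 864*(1/11996) + (-2*37*15)*(1/148) = 216/2999 - 74*15*(1/148) = 216/2999 - 1110*1/148 = 216/2999 - 15/2 = -44553/5998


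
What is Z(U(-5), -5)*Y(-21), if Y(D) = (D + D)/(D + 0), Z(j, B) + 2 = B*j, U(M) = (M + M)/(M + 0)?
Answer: -24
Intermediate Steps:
U(M) = 2 (U(M) = (2*M)/M = 2)
Z(j, B) = -2 + B*j
Y(D) = 2 (Y(D) = (2*D)/D = 2)
Z(U(-5), -5)*Y(-21) = (-2 - 5*2)*2 = (-2 - 10)*2 = -12*2 = -24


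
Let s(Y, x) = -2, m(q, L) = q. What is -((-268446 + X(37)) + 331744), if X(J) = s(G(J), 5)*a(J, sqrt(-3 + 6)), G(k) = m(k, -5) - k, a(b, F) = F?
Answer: -63298 + 2*sqrt(3) ≈ -63295.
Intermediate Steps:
G(k) = 0 (G(k) = k - k = 0)
X(J) = -2*sqrt(3) (X(J) = -2*sqrt(-3 + 6) = -2*sqrt(3))
-((-268446 + X(37)) + 331744) = -((-268446 - 2*sqrt(3)) + 331744) = -(63298 - 2*sqrt(3)) = -63298 + 2*sqrt(3)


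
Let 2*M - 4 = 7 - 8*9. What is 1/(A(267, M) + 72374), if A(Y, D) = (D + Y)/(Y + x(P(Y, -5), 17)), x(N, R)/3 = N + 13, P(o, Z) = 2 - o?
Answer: 978/70781299 ≈ 1.3817e-5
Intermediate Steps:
x(N, R) = 39 + 3*N (x(N, R) = 3*(N + 13) = 3*(13 + N) = 39 + 3*N)
M = -61/2 (M = 2 + (7 - 8*9)/2 = 2 + (7 - 72)/2 = 2 + (½)*(-65) = 2 - 65/2 = -61/2 ≈ -30.500)
A(Y, D) = (D + Y)/(45 - 2*Y) (A(Y, D) = (D + Y)/(Y + (39 + 3*(2 - Y))) = (D + Y)/(Y + (39 + (6 - 3*Y))) = (D + Y)/(Y + (45 - 3*Y)) = (D + Y)/(45 - 2*Y))
1/(A(267, M) + 72374) = 1/((-61/2 + 267)/(45 - 2*267) + 72374) = 1/((473/2)/(45 - 534) + 72374) = 1/((473/2)/(-489) + 72374) = 1/(-1/489*473/2 + 72374) = 1/(-473/978 + 72374) = 1/(70781299/978) = 978/70781299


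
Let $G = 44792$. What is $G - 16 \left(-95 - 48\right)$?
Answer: $47080$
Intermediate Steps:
$G - 16 \left(-95 - 48\right) = 44792 - 16 \left(-95 - 48\right) = 44792 - 16 \left(-143\right) = 44792 - -2288 = 44792 + 2288 = 47080$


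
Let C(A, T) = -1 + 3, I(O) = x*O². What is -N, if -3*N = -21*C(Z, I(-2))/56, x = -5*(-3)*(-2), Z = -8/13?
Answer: -¼ ≈ -0.25000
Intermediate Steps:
Z = -8/13 (Z = -8*1/13 = -8/13 ≈ -0.61539)
x = -30 (x = 15*(-2) = -30)
I(O) = -30*O²
C(A, T) = 2
N = ¼ (N = -(-7)*2/56 = -(-7)*2*(1/56) = -(-7)/28 = -⅓*(-¾) = ¼ ≈ 0.25000)
-N = -1*¼ = -¼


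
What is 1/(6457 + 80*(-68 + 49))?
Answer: 1/4937 ≈ 0.00020255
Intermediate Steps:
1/(6457 + 80*(-68 + 49)) = 1/(6457 + 80*(-19)) = 1/(6457 - 1520) = 1/4937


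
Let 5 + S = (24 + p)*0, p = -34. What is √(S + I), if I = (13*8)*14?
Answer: √1451 ≈ 38.092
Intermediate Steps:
S = -5 (S = -5 + (24 - 34)*0 = -5 - 10*0 = -5 + 0 = -5)
I = 1456 (I = 104*14 = 1456)
√(S + I) = √(-5 + 1456) = √1451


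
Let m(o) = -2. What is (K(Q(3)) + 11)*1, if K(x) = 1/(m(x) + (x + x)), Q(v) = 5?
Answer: 89/8 ≈ 11.125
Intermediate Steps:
K(x) = 1/(-2 + 2*x) (K(x) = 1/(-2 + (x + x)) = 1/(-2 + 2*x))
(K(Q(3)) + 11)*1 = (1/(2*(-1 + 5)) + 11)*1 = ((1/2)/4 + 11)*1 = ((1/2)*(1/4) + 11)*1 = (1/8 + 11)*1 = (89/8)*1 = 89/8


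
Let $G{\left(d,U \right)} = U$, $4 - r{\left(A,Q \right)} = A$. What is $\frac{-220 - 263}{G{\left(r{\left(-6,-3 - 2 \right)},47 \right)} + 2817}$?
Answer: $- \frac{483}{2864} \approx -0.16865$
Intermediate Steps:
$r{\left(A,Q \right)} = 4 - A$
$\frac{-220 - 263}{G{\left(r{\left(-6,-3 - 2 \right)},47 \right)} + 2817} = \frac{-220 - 263}{47 + 2817} = - \frac{483}{2864}$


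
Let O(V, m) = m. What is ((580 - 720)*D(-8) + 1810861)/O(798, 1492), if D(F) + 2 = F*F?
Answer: 1802181/1492 ≈ 1207.9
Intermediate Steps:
D(F) = -2 + F² (D(F) = -2 + F*F = -2 + F²)
((580 - 720)*D(-8) + 1810861)/O(798, 1492) = ((580 - 720)*(-2 + (-8)²) + 1810861)/1492 = (-140*(-2 + 64) + 1810861)*(1/1492) = (-140*62 + 1810861)*(1/1492) = (-8680 + 1810861)*(1/1492) = 1802181*(1/1492) = 1802181/1492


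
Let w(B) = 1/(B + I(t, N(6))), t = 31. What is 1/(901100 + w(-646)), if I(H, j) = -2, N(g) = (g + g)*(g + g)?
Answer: 648/583912799 ≈ 1.1098e-6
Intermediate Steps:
N(g) = 4*g² (N(g) = (2*g)*(2*g) = 4*g²)
w(B) = 1/(-2 + B) (w(B) = 1/(B - 2) = 1/(-2 + B))
1/(901100 + w(-646)) = 1/(901100 + 1/(-2 - 646)) = 1/(901100 + 1/(-648)) = 1/(901100 - 1/648) = 1/(583912799/648) = 648/583912799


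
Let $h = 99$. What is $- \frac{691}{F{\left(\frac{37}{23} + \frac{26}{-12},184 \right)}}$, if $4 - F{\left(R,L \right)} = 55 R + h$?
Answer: $\frac{95358}{8875} \approx 10.745$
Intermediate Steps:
$F{\left(R,L \right)} = -95 - 55 R$ ($F{\left(R,L \right)} = 4 - \left(55 R + 99\right) = 4 - \left(99 + 55 R\right) = -95 - 55 R$)
$- \frac{691}{F{\left(\frac{37}{23} + \frac{26}{-12},184 \right)}} = - \frac{691}{-95 - 55 \left(\frac{37}{23} + \frac{26}{-12}\right)} = - \frac{691}{-95 - 55 \left(37 \cdot \frac{1}{23} + 26 \left(- \frac{1}{12}\right)\right)} = - \frac{691}{-95 - 55 \left(\frac{37}{23} - \frac{13}{6}\right)} = - \frac{691}{-95 - - \frac{4235}{138}} = - \frac{691}{-95 + \frac{4235}{138}} = - \frac{691}{- \frac{8875}{138}} = \left(-691\right) \left(- \frac{138}{8875}\right) = \frac{95358}{8875}$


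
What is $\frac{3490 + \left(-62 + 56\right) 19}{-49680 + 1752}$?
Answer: $- \frac{422}{5991} \approx -0.070439$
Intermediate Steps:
$\frac{3490 + \left(-62 + 56\right) 19}{-49680 + 1752} = \frac{3490 - 114}{-47928} = \left(3490 - 114\right) \left(- \frac{1}{47928}\right) = 3376 \left(- \frac{1}{47928}\right) = - \frac{422}{5991}$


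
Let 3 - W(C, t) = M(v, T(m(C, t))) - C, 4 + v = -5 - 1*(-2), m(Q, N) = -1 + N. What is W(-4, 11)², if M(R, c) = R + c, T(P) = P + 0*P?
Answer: 16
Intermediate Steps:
T(P) = P (T(P) = P + 0 = P)
v = -7 (v = -4 + (-5 - 1*(-2)) = -4 + (-5 + 2) = -4 - 3 = -7)
W(C, t) = 11 + C - t (W(C, t) = 3 - ((-7 + (-1 + t)) - C) = 3 - ((-8 + t) - C) = 3 - (-8 + t - C) = 3 + (8 + C - t) = 11 + C - t)
W(-4, 11)² = (11 - 4 - 1*11)² = (11 - 4 - 11)² = (-4)² = 16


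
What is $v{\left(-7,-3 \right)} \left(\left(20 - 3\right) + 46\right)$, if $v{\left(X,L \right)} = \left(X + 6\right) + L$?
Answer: $-252$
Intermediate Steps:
$v{\left(X,L \right)} = 6 + L + X$ ($v{\left(X,L \right)} = \left(6 + X\right) + L = 6 + L + X$)
$v{\left(-7,-3 \right)} \left(\left(20 - 3\right) + 46\right) = \left(6 - 3 - 7\right) \left(\left(20 - 3\right) + 46\right) = - 4 \left(\left(20 - 3\right) + 46\right) = - 4 \left(17 + 46\right) = \left(-4\right) 63 = -252$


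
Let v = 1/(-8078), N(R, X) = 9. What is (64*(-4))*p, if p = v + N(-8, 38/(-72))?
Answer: -9305728/4039 ≈ -2304.0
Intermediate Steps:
v = -1/8078 ≈ -0.00012379
p = 72701/8078 (p = -1/8078 + 9 = 72701/8078 ≈ 8.9999)
(64*(-4))*p = (64*(-4))*(72701/8078) = -256*72701/8078 = -9305728/4039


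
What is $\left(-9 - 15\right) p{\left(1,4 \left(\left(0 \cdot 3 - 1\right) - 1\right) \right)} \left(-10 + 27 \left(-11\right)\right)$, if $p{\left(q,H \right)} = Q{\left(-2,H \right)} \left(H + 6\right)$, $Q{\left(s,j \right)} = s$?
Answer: $29472$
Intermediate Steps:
$p{\left(q,H \right)} = -12 - 2 H$ ($p{\left(q,H \right)} = - 2 \left(H + 6\right) = - 2 \left(6 + H\right) = -12 - 2 H$)
$\left(-9 - 15\right) p{\left(1,4 \left(\left(0 \cdot 3 - 1\right) - 1\right) \right)} \left(-10 + 27 \left(-11\right)\right) = \left(-9 - 15\right) \left(-12 - 2 \cdot 4 \left(\left(0 \cdot 3 - 1\right) - 1\right)\right) \left(-10 + 27 \left(-11\right)\right) = \left(-9 - 15\right) \left(-12 - 2 \cdot 4 \left(\left(0 - 1\right) - 1\right)\right) \left(-10 - 297\right) = - 24 \left(-12 - 2 \cdot 4 \left(-1 - 1\right)\right) \left(-307\right) = - 24 \left(-12 - 2 \cdot 4 \left(-2\right)\right) \left(-307\right) = - 24 \left(-12 - -16\right) \left(-307\right) = - 24 \left(-12 + 16\right) \left(-307\right) = \left(-24\right) 4 \left(-307\right) = \left(-96\right) \left(-307\right) = 29472$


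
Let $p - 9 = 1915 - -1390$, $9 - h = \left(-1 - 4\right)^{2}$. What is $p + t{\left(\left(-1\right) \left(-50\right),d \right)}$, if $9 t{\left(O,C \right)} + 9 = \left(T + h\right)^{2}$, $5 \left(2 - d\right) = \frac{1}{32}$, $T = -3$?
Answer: $\frac{30178}{9} \approx 3353.1$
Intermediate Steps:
$h = -16$ ($h = 9 - \left(-1 - 4\right)^{2} = 9 - \left(-5\right)^{2} = 9 - 25 = -16$)
$p = 3314$ ($p = 9 + \left(1915 - -1390\right) = 9 + \left(1915 + 1390\right) = 9 + 3305 = 3314$)
$d = \frac{319}{160}$ ($d = 2 - \frac{1}{5 \cdot 32} = 2 - \frac{1}{160} = \frac{319}{160} \approx 1.9937$)
$t{\left(O,C \right)} = \frac{352}{9}$ ($t{\left(O,C \right)} = -1 + \frac{\left(-3 - 16\right)^{2}}{9} = -1 + \frac{\left(-19\right)^{2}}{9} = -1 + \frac{1}{9} \cdot 361 = -1 + \frac{361}{9} = \frac{352}{9}$)
$p + t{\left(\left(-1\right) \left(-50\right),d \right)} = 3314 + \frac{352}{9} = \frac{30178}{9}$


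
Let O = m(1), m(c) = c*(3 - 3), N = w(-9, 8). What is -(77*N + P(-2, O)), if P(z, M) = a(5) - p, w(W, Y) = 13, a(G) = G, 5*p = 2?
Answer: -5028/5 ≈ -1005.6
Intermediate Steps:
p = ⅖ (p = (⅕)*2 = ⅖ ≈ 0.40000)
N = 13
m(c) = 0 (m(c) = c*0 = 0)
O = 0
P(z, M) = 23/5 (P(z, M) = 5 - 1*⅖ = 5 - ⅖ = 23/5)
-(77*N + P(-2, O)) = -(77*13 + 23/5) = -(1001 + 23/5) = -1*5028/5 = -5028/5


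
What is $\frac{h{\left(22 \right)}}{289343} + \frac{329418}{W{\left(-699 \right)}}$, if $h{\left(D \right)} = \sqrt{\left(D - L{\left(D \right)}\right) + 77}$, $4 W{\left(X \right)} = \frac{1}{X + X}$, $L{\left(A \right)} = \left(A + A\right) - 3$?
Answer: $-1842105456 + \frac{\sqrt{58}}{289343} \approx -1.8421 \cdot 10^{9}$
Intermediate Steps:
$L{\left(A \right)} = -3 + 2 A$ ($L{\left(A \right)} = 2 A - 3 = -3 + 2 A$)
$W{\left(X \right)} = \frac{1}{8 X}$ ($W{\left(X \right)} = \frac{1}{4 \left(X + X\right)} = \frac{1}{4 \cdot 2 X} = \frac{\frac{1}{2} \frac{1}{X}}{4} = \frac{1}{8 X}$)
$h{\left(D \right)} = \sqrt{80 - D}$ ($h{\left(D \right)} = \sqrt{\left(D - \left(-3 + 2 D\right)\right) + 77} = \sqrt{\left(3 - D\right) + 77} = \sqrt{80 - D}$)
$\frac{h{\left(22 \right)}}{289343} + \frac{329418}{W{\left(-699 \right)}} = \frac{\sqrt{80 - 22}}{289343} + \frac{329418}{\frac{1}{8} \frac{1}{-699}} = \sqrt{80 - 22} \cdot \frac{1}{289343} + \frac{329418}{\frac{1}{8} \left(- \frac{1}{699}\right)} = \sqrt{58} \cdot \frac{1}{289343} + \frac{329418}{- \frac{1}{5592}} = \frac{\sqrt{58}}{289343} + 329418 \left(-5592\right) = \frac{\sqrt{58}}{289343} - 1842105456 = -1842105456 + \frac{\sqrt{58}}{289343}$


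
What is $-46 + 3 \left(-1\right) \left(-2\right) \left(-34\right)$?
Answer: $-250$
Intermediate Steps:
$-46 + 3 \left(-1\right) \left(-2\right) \left(-34\right) = -46 + \left(-3\right) \left(-2\right) \left(-34\right) = -46 + 6 \left(-34\right) = -46 - 204 = -250$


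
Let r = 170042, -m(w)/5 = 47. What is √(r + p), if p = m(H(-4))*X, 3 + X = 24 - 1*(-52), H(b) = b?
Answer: √152887 ≈ 391.01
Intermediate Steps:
X = 73 (X = -3 + (24 - 1*(-52)) = -3 + (24 + 52) = -3 + 76 = 73)
m(w) = -235 (m(w) = -5*47 = -235)
p = -17155 (p = -235*73 = -17155)
√(r + p) = √(170042 - 17155) = √152887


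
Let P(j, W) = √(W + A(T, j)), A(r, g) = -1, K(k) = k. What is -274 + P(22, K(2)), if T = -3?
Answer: -273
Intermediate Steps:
P(j, W) = √(-1 + W) (P(j, W) = √(W - 1) = √(-1 + W))
-274 + P(22, K(2)) = -274 + √(-1 + 2) = -274 + √1 = -274 + 1 = -273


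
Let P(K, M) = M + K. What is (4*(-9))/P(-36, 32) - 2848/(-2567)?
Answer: 25951/2567 ≈ 10.109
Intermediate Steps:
P(K, M) = K + M
(4*(-9))/P(-36, 32) - 2848/(-2567) = (4*(-9))/(-36 + 32) - 2848/(-2567) = -36/(-4) - 2848*(-1/2567) = -36*(-¼) + 2848/2567 = 9 + 2848/2567 = 25951/2567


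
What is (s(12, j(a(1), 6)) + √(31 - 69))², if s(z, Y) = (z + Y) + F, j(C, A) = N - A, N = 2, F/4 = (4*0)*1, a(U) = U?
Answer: (8 + I*√38)² ≈ 26.0 + 98.631*I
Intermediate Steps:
F = 0 (F = 4*((4*0)*1) = 4*(0*1) = 4*0 = 0)
j(C, A) = 2 - A
s(z, Y) = Y + z (s(z, Y) = (z + Y) + 0 = (Y + z) + 0 = Y + z)
(s(12, j(a(1), 6)) + √(31 - 69))² = (((2 - 1*6) + 12) + √(31 - 69))² = (((2 - 6) + 12) + √(-38))² = ((-4 + 12) + I*√38)² = (8 + I*√38)²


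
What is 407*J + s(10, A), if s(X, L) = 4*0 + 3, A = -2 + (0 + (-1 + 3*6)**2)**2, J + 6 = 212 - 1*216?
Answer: -4067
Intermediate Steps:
J = -10 (J = -6 + (212 - 1*216) = -6 + (212 - 216) = -6 - 4 = -10)
A = 83519 (A = -2 + (0 + (-1 + 18)**2)**2 = -2 + (0 + 17**2)**2 = -2 + (0 + 289)**2 = -2 + 289**2 = -2 + 83521 = 83519)
s(X, L) = 3 (s(X, L) = 0 + 3 = 3)
407*J + s(10, A) = 407*(-10) + 3 = -4070 + 3 = -4067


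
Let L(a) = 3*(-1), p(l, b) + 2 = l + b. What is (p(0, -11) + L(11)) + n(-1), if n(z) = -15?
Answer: -31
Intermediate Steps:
p(l, b) = -2 + b + l (p(l, b) = -2 + (l + b) = -2 + (b + l) = -2 + b + l)
L(a) = -3
(p(0, -11) + L(11)) + n(-1) = ((-2 - 11 + 0) - 3) - 15 = (-13 - 3) - 15 = -16 - 15 = -31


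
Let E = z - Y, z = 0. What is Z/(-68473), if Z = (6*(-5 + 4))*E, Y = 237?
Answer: -1422/68473 ≈ -0.020767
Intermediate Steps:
E = -237 (E = 0 - 1*237 = 0 - 237 = -237)
Z = 1422 (Z = (6*(-5 + 4))*(-237) = (6*(-1))*(-237) = -6*(-237) = 1422)
Z/(-68473) = 1422/(-68473) = 1422*(-1/68473) = -1422/68473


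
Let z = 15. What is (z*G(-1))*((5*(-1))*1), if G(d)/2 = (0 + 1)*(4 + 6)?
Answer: -1500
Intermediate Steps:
G(d) = 20 (G(d) = 2*((0 + 1)*(4 + 6)) = 2*(1*10) = 2*10 = 20)
(z*G(-1))*((5*(-1))*1) = (15*20)*((5*(-1))*1) = 300*(-5*1) = 300*(-5) = -1500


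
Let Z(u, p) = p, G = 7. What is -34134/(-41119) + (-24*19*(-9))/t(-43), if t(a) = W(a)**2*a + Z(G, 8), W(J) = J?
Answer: 2544866490/3268919381 ≈ 0.77850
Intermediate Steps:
t(a) = 8 + a**3 (t(a) = a**2*a + 8 = a**3 + 8 = 8 + a**3)
-34134/(-41119) + (-24*19*(-9))/t(-43) = -34134/(-41119) + (-24*19*(-9))/(8 + (-43)**3) = -34134*(-1/41119) + (-456*(-9))/(8 - 79507) = 34134/41119 + 4104/(-79499) = 34134/41119 + 4104*(-1/79499) = 34134/41119 - 4104/79499 = 2544866490/3268919381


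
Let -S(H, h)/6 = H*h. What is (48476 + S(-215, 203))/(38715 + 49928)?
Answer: 310346/88643 ≈ 3.5011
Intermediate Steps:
S(H, h) = -6*H*h
(48476 + S(-215, 203))/(38715 + 49928) = (48476 - 6*(-215)*203)/(38715 + 49928) = (48476 + 261870)/88643 = 310346*(1/88643) = 310346/88643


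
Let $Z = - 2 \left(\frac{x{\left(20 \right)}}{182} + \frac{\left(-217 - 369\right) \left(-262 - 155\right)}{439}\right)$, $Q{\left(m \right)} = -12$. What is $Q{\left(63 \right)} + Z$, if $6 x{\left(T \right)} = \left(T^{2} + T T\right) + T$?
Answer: $- \frac{135039806}{119847} \approx -1126.8$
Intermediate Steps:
$x{\left(T \right)} = \frac{T^{2}}{3} + \frac{T}{6}$ ($x{\left(T \right)} = \frac{\left(T^{2} + T T\right) + T}{6} = \frac{\left(T^{2} + T^{2}\right) + T}{6} = \frac{2 T^{2} + T}{6} = \frac{T + 2 T^{2}}{6} = \frac{T^{2}}{3} + \frac{T}{6}$)
$Z = - \frac{133601642}{119847}$ ($Z = - 2 \left(\frac{\frac{1}{6} \cdot 20 \left(1 + 2 \cdot 20\right)}{182} + \frac{\left(-217 - 369\right) \left(-262 - 155\right)}{439}\right) = - 2 \left(\frac{1}{6} \cdot 20 \left(1 + 40\right) \frac{1}{182} + \left(-586\right) \left(-417\right) \frac{1}{439}\right) = - 2 \left(\frac{1}{6} \cdot 20 \cdot 41 \cdot \frac{1}{182} + 244362 \cdot \frac{1}{439}\right) = - 2 \left(\frac{410}{3} \cdot \frac{1}{182} + \frac{244362}{439}\right) = - 2 \left(\frac{205}{273} + \frac{244362}{439}\right) = \left(-2\right) \frac{66800821}{119847} = - \frac{133601642}{119847} \approx -1114.8$)
$Q{\left(63 \right)} + Z = -12 - \frac{133601642}{119847} = - \frac{135039806}{119847}$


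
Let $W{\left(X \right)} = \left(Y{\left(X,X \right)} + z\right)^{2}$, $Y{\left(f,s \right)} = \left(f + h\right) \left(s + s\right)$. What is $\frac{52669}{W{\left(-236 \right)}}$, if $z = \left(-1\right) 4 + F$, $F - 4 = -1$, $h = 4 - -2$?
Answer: $\frac{52669}{11785056481} \approx 4.4691 \cdot 10^{-6}$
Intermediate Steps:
$h = 6$ ($h = 4 + 2 = 6$)
$Y{\left(f,s \right)} = 2 s \left(6 + f\right)$ ($Y{\left(f,s \right)} = \left(f + 6\right) \left(s + s\right) = \left(6 + f\right) 2 s = 2 s \left(6 + f\right)$)
$F = 3$ ($F = 4 - 1 = 3$)
$z = -1$ ($z = \left(-1\right) 4 + 3 = -4 + 3 = -1$)
$W{\left(X \right)} = \left(-1 + 2 X \left(6 + X\right)\right)^{2}$ ($W{\left(X \right)} = \left(2 X \left(6 + X\right) - 1\right)^{2} = \left(-1 + 2 X \left(6 + X\right)\right)^{2}$)
$\frac{52669}{W{\left(-236 \right)}} = \frac{52669}{\left(-1 + 2 \left(-236\right) \left(6 - 236\right)\right)^{2}} = \frac{52669}{\left(-1 + 2 \left(-236\right) \left(-230\right)\right)^{2}} = \frac{52669}{\left(-1 + 108560\right)^{2}} = \frac{52669}{108559^{2}} = \frac{52669}{11785056481}$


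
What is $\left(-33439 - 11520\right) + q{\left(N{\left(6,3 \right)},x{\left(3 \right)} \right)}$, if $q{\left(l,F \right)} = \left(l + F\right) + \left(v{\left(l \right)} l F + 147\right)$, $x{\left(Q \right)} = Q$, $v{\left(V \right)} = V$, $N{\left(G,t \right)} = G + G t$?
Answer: $-43057$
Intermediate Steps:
$q{\left(l,F \right)} = 147 + F + l + F l^{2}$ ($q{\left(l,F \right)} = \left(l + F\right) + \left(l l F + 147\right) = \left(F + l\right) + \left(l^{2} F + 147\right) = \left(F + l\right) + \left(F l^{2} + 147\right) = \left(F + l\right) + \left(147 + F l^{2}\right) = 147 + F + l + F l^{2}$)
$\left(-33439 - 11520\right) + q{\left(N{\left(6,3 \right)},x{\left(3 \right)} \right)} = \left(-33439 - 11520\right) + \left(147 + 3 + 6 \left(1 + 3\right) + 3 \left(6 \left(1 + 3\right)\right)^{2}\right) = -44959 + \left(147 + 3 + 6 \cdot 4 + 3 \left(6 \cdot 4\right)^{2}\right) = -44959 + \left(147 + 3 + 24 + 3 \cdot 24^{2}\right) = -44959 + \left(147 + 3 + 24 + 3 \cdot 576\right) = -44959 + \left(147 + 3 + 24 + 1728\right) = -44959 + 1902 = -43057$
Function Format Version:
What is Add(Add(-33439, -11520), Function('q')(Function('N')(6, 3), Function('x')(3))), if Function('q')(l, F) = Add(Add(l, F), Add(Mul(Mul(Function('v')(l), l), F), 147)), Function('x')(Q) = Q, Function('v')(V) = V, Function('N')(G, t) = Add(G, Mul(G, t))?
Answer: -43057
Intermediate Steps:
Function('q')(l, F) = Add(147, F, l, Mul(F, Pow(l, 2))) (Function('q')(l, F) = Add(Add(l, F), Add(Mul(Mul(l, l), F), 147)) = Add(Add(F, l), Add(Mul(Pow(l, 2), F), 147)) = Add(Add(F, l), Add(Mul(F, Pow(l, 2)), 147)) = Add(Add(F, l), Add(147, Mul(F, Pow(l, 2)))) = Add(147, F, l, Mul(F, Pow(l, 2))))
Add(Add(-33439, -11520), Function('q')(Function('N')(6, 3), Function('x')(3))) = Add(Add(-33439, -11520), Add(147, 3, Mul(6, Add(1, 3)), Mul(3, Pow(Mul(6, Add(1, 3)), 2)))) = Add(-44959, Add(147, 3, Mul(6, 4), Mul(3, Pow(Mul(6, 4), 2)))) = Add(-44959, Add(147, 3, 24, Mul(3, Pow(24, 2)))) = Add(-44959, Add(147, 3, 24, Mul(3, 576))) = Add(-44959, Add(147, 3, 24, 1728)) = Add(-44959, 1902) = -43057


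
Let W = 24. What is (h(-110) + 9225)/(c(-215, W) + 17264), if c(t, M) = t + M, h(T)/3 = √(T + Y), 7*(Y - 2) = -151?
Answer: 1025/1897 + I*√6349/39837 ≈ 0.54033 + 0.0020002*I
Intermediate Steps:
Y = -137/7 (Y = 2 + (⅐)*(-151) = 2 - 151/7 = -137/7 ≈ -19.571)
h(T) = 3*√(-137/7 + T) (h(T) = 3*√(T - 137/7) = 3*√(-137/7 + T))
c(t, M) = M + t
(h(-110) + 9225)/(c(-215, W) + 17264) = (3*√(-959 + 49*(-110))/7 + 9225)/((24 - 215) + 17264) = (3*√(-959 - 5390)/7 + 9225)/(-191 + 17264) = (3*√(-6349)/7 + 9225)/17073 = (3*(I*√6349)/7 + 9225)*(1/17073) = (3*I*√6349/7 + 9225)*(1/17073) = (9225 + 3*I*√6349/7)*(1/17073) = 1025/1897 + I*√6349/39837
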